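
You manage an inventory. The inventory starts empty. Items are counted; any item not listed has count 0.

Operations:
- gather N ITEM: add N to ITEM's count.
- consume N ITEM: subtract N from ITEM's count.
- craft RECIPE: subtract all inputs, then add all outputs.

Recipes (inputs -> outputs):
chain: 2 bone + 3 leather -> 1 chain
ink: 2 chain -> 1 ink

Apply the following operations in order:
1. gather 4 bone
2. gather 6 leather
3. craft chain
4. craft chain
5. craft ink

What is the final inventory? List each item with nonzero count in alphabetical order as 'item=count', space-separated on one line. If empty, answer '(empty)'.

Answer: ink=1

Derivation:
After 1 (gather 4 bone): bone=4
After 2 (gather 6 leather): bone=4 leather=6
After 3 (craft chain): bone=2 chain=1 leather=3
After 4 (craft chain): chain=2
After 5 (craft ink): ink=1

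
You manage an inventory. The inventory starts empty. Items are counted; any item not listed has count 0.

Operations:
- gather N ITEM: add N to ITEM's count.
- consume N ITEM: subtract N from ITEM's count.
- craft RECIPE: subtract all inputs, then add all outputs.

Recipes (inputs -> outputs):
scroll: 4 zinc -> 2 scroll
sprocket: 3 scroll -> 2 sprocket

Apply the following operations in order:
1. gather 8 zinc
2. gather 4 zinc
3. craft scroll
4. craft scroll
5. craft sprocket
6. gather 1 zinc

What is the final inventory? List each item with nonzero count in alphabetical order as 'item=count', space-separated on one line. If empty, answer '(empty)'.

Answer: scroll=1 sprocket=2 zinc=5

Derivation:
After 1 (gather 8 zinc): zinc=8
After 2 (gather 4 zinc): zinc=12
After 3 (craft scroll): scroll=2 zinc=8
After 4 (craft scroll): scroll=4 zinc=4
After 5 (craft sprocket): scroll=1 sprocket=2 zinc=4
After 6 (gather 1 zinc): scroll=1 sprocket=2 zinc=5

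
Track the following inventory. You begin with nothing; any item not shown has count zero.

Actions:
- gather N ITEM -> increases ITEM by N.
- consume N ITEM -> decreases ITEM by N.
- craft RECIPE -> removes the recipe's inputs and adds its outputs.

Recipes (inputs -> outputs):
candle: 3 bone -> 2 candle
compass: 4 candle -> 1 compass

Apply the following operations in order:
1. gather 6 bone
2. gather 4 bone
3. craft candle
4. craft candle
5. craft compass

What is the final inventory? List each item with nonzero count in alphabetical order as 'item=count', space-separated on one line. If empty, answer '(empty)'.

After 1 (gather 6 bone): bone=6
After 2 (gather 4 bone): bone=10
After 3 (craft candle): bone=7 candle=2
After 4 (craft candle): bone=4 candle=4
After 5 (craft compass): bone=4 compass=1

Answer: bone=4 compass=1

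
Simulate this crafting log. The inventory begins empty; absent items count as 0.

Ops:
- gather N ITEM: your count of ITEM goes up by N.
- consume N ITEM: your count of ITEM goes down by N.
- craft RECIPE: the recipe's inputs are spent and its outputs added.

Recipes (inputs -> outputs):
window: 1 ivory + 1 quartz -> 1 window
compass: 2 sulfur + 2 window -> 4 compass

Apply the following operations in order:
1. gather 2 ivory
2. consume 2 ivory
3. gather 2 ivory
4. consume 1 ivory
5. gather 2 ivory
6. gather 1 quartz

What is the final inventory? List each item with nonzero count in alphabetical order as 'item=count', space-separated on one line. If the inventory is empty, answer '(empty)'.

After 1 (gather 2 ivory): ivory=2
After 2 (consume 2 ivory): (empty)
After 3 (gather 2 ivory): ivory=2
After 4 (consume 1 ivory): ivory=1
After 5 (gather 2 ivory): ivory=3
After 6 (gather 1 quartz): ivory=3 quartz=1

Answer: ivory=3 quartz=1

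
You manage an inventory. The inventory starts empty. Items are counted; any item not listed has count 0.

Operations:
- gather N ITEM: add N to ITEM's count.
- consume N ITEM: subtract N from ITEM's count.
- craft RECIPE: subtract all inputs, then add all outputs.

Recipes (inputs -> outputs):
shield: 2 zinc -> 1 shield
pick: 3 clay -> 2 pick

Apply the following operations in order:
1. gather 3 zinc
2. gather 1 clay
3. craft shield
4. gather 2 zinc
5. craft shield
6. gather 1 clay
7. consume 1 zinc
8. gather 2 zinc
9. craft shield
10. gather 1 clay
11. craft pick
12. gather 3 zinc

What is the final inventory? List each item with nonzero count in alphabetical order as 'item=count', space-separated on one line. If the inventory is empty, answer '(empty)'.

Answer: pick=2 shield=3 zinc=3

Derivation:
After 1 (gather 3 zinc): zinc=3
After 2 (gather 1 clay): clay=1 zinc=3
After 3 (craft shield): clay=1 shield=1 zinc=1
After 4 (gather 2 zinc): clay=1 shield=1 zinc=3
After 5 (craft shield): clay=1 shield=2 zinc=1
After 6 (gather 1 clay): clay=2 shield=2 zinc=1
After 7 (consume 1 zinc): clay=2 shield=2
After 8 (gather 2 zinc): clay=2 shield=2 zinc=2
After 9 (craft shield): clay=2 shield=3
After 10 (gather 1 clay): clay=3 shield=3
After 11 (craft pick): pick=2 shield=3
After 12 (gather 3 zinc): pick=2 shield=3 zinc=3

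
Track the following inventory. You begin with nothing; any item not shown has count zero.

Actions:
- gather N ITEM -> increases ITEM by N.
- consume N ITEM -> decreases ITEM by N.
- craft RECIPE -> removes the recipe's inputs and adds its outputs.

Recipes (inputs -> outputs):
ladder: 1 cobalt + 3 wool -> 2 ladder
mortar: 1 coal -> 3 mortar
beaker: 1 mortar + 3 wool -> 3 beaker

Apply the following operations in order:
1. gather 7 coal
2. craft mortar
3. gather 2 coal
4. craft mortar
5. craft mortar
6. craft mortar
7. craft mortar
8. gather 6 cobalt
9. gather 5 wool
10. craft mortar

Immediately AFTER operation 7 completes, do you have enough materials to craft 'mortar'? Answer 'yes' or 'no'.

After 1 (gather 7 coal): coal=7
After 2 (craft mortar): coal=6 mortar=3
After 3 (gather 2 coal): coal=8 mortar=3
After 4 (craft mortar): coal=7 mortar=6
After 5 (craft mortar): coal=6 mortar=9
After 6 (craft mortar): coal=5 mortar=12
After 7 (craft mortar): coal=4 mortar=15

Answer: yes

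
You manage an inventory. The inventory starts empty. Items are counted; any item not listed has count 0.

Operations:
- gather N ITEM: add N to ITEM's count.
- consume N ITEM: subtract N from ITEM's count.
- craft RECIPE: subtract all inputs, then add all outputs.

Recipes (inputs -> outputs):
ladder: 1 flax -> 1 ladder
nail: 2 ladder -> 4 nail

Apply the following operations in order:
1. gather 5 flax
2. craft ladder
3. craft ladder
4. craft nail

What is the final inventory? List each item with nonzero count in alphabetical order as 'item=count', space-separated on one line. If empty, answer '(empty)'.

After 1 (gather 5 flax): flax=5
After 2 (craft ladder): flax=4 ladder=1
After 3 (craft ladder): flax=3 ladder=2
After 4 (craft nail): flax=3 nail=4

Answer: flax=3 nail=4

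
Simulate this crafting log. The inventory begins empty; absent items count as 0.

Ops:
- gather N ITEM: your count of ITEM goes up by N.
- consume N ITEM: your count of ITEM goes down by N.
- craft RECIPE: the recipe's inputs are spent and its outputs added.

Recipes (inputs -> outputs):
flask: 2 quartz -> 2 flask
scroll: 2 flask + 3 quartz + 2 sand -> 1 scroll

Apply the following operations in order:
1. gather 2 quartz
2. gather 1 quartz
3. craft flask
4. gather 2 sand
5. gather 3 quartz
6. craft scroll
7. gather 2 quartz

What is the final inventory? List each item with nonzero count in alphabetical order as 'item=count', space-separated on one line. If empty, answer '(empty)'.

After 1 (gather 2 quartz): quartz=2
After 2 (gather 1 quartz): quartz=3
After 3 (craft flask): flask=2 quartz=1
After 4 (gather 2 sand): flask=2 quartz=1 sand=2
After 5 (gather 3 quartz): flask=2 quartz=4 sand=2
After 6 (craft scroll): quartz=1 scroll=1
After 7 (gather 2 quartz): quartz=3 scroll=1

Answer: quartz=3 scroll=1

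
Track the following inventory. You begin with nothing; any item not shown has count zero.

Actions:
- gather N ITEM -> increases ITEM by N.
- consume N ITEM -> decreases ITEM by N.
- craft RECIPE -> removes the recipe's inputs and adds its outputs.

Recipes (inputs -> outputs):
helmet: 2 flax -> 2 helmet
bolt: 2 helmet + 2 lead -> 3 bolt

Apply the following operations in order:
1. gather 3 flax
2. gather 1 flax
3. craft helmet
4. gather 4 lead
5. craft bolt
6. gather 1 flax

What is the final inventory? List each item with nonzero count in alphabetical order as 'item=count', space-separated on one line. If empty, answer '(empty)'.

Answer: bolt=3 flax=3 lead=2

Derivation:
After 1 (gather 3 flax): flax=3
After 2 (gather 1 flax): flax=4
After 3 (craft helmet): flax=2 helmet=2
After 4 (gather 4 lead): flax=2 helmet=2 lead=4
After 5 (craft bolt): bolt=3 flax=2 lead=2
After 6 (gather 1 flax): bolt=3 flax=3 lead=2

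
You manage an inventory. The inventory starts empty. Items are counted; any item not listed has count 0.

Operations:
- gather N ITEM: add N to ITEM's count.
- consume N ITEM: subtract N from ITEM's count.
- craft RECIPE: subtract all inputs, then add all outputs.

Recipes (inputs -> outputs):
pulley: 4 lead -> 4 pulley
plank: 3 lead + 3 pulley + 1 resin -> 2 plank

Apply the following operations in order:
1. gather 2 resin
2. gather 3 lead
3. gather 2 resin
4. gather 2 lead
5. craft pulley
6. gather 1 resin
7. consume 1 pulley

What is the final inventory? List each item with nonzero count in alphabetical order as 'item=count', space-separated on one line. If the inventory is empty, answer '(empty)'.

Answer: lead=1 pulley=3 resin=5

Derivation:
After 1 (gather 2 resin): resin=2
After 2 (gather 3 lead): lead=3 resin=2
After 3 (gather 2 resin): lead=3 resin=4
After 4 (gather 2 lead): lead=5 resin=4
After 5 (craft pulley): lead=1 pulley=4 resin=4
After 6 (gather 1 resin): lead=1 pulley=4 resin=5
After 7 (consume 1 pulley): lead=1 pulley=3 resin=5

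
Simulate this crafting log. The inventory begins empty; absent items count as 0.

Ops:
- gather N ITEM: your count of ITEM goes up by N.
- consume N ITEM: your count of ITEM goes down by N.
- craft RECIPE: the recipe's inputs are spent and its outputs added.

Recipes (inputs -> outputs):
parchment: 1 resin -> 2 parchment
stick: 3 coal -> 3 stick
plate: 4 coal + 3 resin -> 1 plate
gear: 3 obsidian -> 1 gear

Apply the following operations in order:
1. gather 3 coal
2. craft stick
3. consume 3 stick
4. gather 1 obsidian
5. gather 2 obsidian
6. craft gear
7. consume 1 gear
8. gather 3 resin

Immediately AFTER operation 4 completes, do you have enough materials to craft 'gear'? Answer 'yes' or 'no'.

After 1 (gather 3 coal): coal=3
After 2 (craft stick): stick=3
After 3 (consume 3 stick): (empty)
After 4 (gather 1 obsidian): obsidian=1

Answer: no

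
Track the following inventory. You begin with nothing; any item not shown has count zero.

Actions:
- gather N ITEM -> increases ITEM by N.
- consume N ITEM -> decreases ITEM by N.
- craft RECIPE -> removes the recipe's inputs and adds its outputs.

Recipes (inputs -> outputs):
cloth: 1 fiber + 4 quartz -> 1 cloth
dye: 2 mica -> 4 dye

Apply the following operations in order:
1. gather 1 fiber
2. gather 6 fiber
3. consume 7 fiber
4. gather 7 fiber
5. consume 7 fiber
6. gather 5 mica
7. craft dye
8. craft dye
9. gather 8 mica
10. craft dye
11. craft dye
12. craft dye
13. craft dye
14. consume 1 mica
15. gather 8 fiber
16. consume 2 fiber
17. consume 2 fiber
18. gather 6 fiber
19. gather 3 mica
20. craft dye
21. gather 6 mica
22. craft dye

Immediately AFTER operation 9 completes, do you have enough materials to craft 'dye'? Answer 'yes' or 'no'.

After 1 (gather 1 fiber): fiber=1
After 2 (gather 6 fiber): fiber=7
After 3 (consume 7 fiber): (empty)
After 4 (gather 7 fiber): fiber=7
After 5 (consume 7 fiber): (empty)
After 6 (gather 5 mica): mica=5
After 7 (craft dye): dye=4 mica=3
After 8 (craft dye): dye=8 mica=1
After 9 (gather 8 mica): dye=8 mica=9

Answer: yes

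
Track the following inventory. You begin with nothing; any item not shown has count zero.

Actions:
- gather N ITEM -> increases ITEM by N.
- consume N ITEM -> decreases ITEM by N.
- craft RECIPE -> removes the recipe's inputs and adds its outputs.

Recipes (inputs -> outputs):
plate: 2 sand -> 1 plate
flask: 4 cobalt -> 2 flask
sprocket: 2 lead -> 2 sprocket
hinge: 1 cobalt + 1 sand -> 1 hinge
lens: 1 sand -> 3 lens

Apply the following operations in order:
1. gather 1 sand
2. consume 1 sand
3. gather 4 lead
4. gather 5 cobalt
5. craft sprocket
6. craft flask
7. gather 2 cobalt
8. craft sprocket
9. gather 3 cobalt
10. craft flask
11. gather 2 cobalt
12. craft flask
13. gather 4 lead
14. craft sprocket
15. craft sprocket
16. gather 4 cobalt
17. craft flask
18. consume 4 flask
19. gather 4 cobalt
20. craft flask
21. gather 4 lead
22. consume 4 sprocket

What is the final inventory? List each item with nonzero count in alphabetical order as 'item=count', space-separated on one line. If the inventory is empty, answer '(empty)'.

After 1 (gather 1 sand): sand=1
After 2 (consume 1 sand): (empty)
After 3 (gather 4 lead): lead=4
After 4 (gather 5 cobalt): cobalt=5 lead=4
After 5 (craft sprocket): cobalt=5 lead=2 sprocket=2
After 6 (craft flask): cobalt=1 flask=2 lead=2 sprocket=2
After 7 (gather 2 cobalt): cobalt=3 flask=2 lead=2 sprocket=2
After 8 (craft sprocket): cobalt=3 flask=2 sprocket=4
After 9 (gather 3 cobalt): cobalt=6 flask=2 sprocket=4
After 10 (craft flask): cobalt=2 flask=4 sprocket=4
After 11 (gather 2 cobalt): cobalt=4 flask=4 sprocket=4
After 12 (craft flask): flask=6 sprocket=4
After 13 (gather 4 lead): flask=6 lead=4 sprocket=4
After 14 (craft sprocket): flask=6 lead=2 sprocket=6
After 15 (craft sprocket): flask=6 sprocket=8
After 16 (gather 4 cobalt): cobalt=4 flask=6 sprocket=8
After 17 (craft flask): flask=8 sprocket=8
After 18 (consume 4 flask): flask=4 sprocket=8
After 19 (gather 4 cobalt): cobalt=4 flask=4 sprocket=8
After 20 (craft flask): flask=6 sprocket=8
After 21 (gather 4 lead): flask=6 lead=4 sprocket=8
After 22 (consume 4 sprocket): flask=6 lead=4 sprocket=4

Answer: flask=6 lead=4 sprocket=4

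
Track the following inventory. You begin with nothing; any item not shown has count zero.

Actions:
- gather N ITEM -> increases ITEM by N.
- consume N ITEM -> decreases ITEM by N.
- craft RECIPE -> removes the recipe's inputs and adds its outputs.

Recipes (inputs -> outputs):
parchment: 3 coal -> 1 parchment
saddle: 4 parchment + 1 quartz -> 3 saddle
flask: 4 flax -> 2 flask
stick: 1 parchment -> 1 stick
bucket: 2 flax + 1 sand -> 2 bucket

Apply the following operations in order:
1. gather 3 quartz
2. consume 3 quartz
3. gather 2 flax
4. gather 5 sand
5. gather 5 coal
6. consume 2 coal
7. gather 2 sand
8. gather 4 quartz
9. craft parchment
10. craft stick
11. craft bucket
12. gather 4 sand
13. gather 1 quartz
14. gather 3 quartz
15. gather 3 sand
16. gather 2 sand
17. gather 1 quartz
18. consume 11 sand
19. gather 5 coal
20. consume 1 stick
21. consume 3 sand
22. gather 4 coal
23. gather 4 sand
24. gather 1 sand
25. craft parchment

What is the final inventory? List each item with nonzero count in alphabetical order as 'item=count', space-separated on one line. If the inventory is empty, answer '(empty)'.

After 1 (gather 3 quartz): quartz=3
After 2 (consume 3 quartz): (empty)
After 3 (gather 2 flax): flax=2
After 4 (gather 5 sand): flax=2 sand=5
After 5 (gather 5 coal): coal=5 flax=2 sand=5
After 6 (consume 2 coal): coal=3 flax=2 sand=5
After 7 (gather 2 sand): coal=3 flax=2 sand=7
After 8 (gather 4 quartz): coal=3 flax=2 quartz=4 sand=7
After 9 (craft parchment): flax=2 parchment=1 quartz=4 sand=7
After 10 (craft stick): flax=2 quartz=4 sand=7 stick=1
After 11 (craft bucket): bucket=2 quartz=4 sand=6 stick=1
After 12 (gather 4 sand): bucket=2 quartz=4 sand=10 stick=1
After 13 (gather 1 quartz): bucket=2 quartz=5 sand=10 stick=1
After 14 (gather 3 quartz): bucket=2 quartz=8 sand=10 stick=1
After 15 (gather 3 sand): bucket=2 quartz=8 sand=13 stick=1
After 16 (gather 2 sand): bucket=2 quartz=8 sand=15 stick=1
After 17 (gather 1 quartz): bucket=2 quartz=9 sand=15 stick=1
After 18 (consume 11 sand): bucket=2 quartz=9 sand=4 stick=1
After 19 (gather 5 coal): bucket=2 coal=5 quartz=9 sand=4 stick=1
After 20 (consume 1 stick): bucket=2 coal=5 quartz=9 sand=4
After 21 (consume 3 sand): bucket=2 coal=5 quartz=9 sand=1
After 22 (gather 4 coal): bucket=2 coal=9 quartz=9 sand=1
After 23 (gather 4 sand): bucket=2 coal=9 quartz=9 sand=5
After 24 (gather 1 sand): bucket=2 coal=9 quartz=9 sand=6
After 25 (craft parchment): bucket=2 coal=6 parchment=1 quartz=9 sand=6

Answer: bucket=2 coal=6 parchment=1 quartz=9 sand=6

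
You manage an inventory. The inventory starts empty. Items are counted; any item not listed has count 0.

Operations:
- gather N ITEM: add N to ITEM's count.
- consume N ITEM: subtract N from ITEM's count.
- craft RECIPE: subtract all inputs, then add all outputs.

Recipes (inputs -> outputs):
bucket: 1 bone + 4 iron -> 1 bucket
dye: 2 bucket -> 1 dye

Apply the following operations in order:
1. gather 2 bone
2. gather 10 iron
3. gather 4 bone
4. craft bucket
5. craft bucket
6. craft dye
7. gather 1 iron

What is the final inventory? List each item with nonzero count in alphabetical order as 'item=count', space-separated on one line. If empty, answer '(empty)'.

After 1 (gather 2 bone): bone=2
After 2 (gather 10 iron): bone=2 iron=10
After 3 (gather 4 bone): bone=6 iron=10
After 4 (craft bucket): bone=5 bucket=1 iron=6
After 5 (craft bucket): bone=4 bucket=2 iron=2
After 6 (craft dye): bone=4 dye=1 iron=2
After 7 (gather 1 iron): bone=4 dye=1 iron=3

Answer: bone=4 dye=1 iron=3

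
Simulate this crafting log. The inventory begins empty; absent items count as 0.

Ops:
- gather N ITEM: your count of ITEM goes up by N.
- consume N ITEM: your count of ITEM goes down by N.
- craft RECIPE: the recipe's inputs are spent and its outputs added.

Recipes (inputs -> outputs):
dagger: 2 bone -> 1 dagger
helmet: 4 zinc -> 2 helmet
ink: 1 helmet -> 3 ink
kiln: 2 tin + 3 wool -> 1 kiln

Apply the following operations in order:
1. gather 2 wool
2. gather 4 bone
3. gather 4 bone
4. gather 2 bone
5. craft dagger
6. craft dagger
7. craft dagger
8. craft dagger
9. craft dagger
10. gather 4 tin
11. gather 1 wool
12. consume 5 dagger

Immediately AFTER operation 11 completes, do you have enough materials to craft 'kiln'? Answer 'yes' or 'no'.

Answer: yes

Derivation:
After 1 (gather 2 wool): wool=2
After 2 (gather 4 bone): bone=4 wool=2
After 3 (gather 4 bone): bone=8 wool=2
After 4 (gather 2 bone): bone=10 wool=2
After 5 (craft dagger): bone=8 dagger=1 wool=2
After 6 (craft dagger): bone=6 dagger=2 wool=2
After 7 (craft dagger): bone=4 dagger=3 wool=2
After 8 (craft dagger): bone=2 dagger=4 wool=2
After 9 (craft dagger): dagger=5 wool=2
After 10 (gather 4 tin): dagger=5 tin=4 wool=2
After 11 (gather 1 wool): dagger=5 tin=4 wool=3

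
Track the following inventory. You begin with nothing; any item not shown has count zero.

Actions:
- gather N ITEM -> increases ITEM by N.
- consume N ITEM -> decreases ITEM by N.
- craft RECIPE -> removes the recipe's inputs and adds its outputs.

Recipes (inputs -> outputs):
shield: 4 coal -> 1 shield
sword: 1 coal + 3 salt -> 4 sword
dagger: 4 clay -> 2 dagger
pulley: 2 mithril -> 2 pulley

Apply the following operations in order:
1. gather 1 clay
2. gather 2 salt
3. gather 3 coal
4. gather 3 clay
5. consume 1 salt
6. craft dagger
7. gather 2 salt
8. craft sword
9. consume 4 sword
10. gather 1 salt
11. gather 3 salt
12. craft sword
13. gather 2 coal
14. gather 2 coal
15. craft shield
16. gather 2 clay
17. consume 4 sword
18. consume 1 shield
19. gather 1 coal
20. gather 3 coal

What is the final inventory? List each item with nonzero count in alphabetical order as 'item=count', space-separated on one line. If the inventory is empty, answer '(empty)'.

After 1 (gather 1 clay): clay=1
After 2 (gather 2 salt): clay=1 salt=2
After 3 (gather 3 coal): clay=1 coal=3 salt=2
After 4 (gather 3 clay): clay=4 coal=3 salt=2
After 5 (consume 1 salt): clay=4 coal=3 salt=1
After 6 (craft dagger): coal=3 dagger=2 salt=1
After 7 (gather 2 salt): coal=3 dagger=2 salt=3
After 8 (craft sword): coal=2 dagger=2 sword=4
After 9 (consume 4 sword): coal=2 dagger=2
After 10 (gather 1 salt): coal=2 dagger=2 salt=1
After 11 (gather 3 salt): coal=2 dagger=2 salt=4
After 12 (craft sword): coal=1 dagger=2 salt=1 sword=4
After 13 (gather 2 coal): coal=3 dagger=2 salt=1 sword=4
After 14 (gather 2 coal): coal=5 dagger=2 salt=1 sword=4
After 15 (craft shield): coal=1 dagger=2 salt=1 shield=1 sword=4
After 16 (gather 2 clay): clay=2 coal=1 dagger=2 salt=1 shield=1 sword=4
After 17 (consume 4 sword): clay=2 coal=1 dagger=2 salt=1 shield=1
After 18 (consume 1 shield): clay=2 coal=1 dagger=2 salt=1
After 19 (gather 1 coal): clay=2 coal=2 dagger=2 salt=1
After 20 (gather 3 coal): clay=2 coal=5 dagger=2 salt=1

Answer: clay=2 coal=5 dagger=2 salt=1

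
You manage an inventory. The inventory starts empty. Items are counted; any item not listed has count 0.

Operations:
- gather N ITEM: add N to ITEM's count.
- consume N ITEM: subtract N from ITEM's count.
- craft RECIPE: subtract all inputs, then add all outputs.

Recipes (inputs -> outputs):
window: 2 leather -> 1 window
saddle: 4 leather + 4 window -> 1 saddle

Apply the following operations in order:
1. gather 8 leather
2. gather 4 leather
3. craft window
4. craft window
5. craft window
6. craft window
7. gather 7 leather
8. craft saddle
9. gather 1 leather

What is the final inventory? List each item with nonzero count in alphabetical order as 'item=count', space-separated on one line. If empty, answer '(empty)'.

After 1 (gather 8 leather): leather=8
After 2 (gather 4 leather): leather=12
After 3 (craft window): leather=10 window=1
After 4 (craft window): leather=8 window=2
After 5 (craft window): leather=6 window=3
After 6 (craft window): leather=4 window=4
After 7 (gather 7 leather): leather=11 window=4
After 8 (craft saddle): leather=7 saddle=1
After 9 (gather 1 leather): leather=8 saddle=1

Answer: leather=8 saddle=1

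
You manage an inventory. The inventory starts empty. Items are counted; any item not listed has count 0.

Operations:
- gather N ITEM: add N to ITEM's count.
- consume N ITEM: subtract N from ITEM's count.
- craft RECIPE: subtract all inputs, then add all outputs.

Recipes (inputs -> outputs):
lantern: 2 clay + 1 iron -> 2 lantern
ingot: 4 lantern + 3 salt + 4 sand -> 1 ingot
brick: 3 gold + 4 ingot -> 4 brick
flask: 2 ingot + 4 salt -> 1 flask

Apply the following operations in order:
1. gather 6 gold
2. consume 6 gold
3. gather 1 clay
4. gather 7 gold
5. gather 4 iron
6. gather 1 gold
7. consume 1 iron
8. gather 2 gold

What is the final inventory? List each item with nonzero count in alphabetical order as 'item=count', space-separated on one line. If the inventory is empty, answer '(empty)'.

Answer: clay=1 gold=10 iron=3

Derivation:
After 1 (gather 6 gold): gold=6
After 2 (consume 6 gold): (empty)
After 3 (gather 1 clay): clay=1
After 4 (gather 7 gold): clay=1 gold=7
After 5 (gather 4 iron): clay=1 gold=7 iron=4
After 6 (gather 1 gold): clay=1 gold=8 iron=4
After 7 (consume 1 iron): clay=1 gold=8 iron=3
After 8 (gather 2 gold): clay=1 gold=10 iron=3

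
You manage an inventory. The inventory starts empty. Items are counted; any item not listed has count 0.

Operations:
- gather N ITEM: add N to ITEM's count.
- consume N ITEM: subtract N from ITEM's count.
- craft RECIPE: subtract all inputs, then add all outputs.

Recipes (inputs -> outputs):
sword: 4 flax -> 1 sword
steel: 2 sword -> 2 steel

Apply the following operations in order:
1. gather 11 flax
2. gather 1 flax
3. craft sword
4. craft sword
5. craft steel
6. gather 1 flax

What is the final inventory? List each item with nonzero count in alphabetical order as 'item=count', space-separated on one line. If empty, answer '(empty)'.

Answer: flax=5 steel=2

Derivation:
After 1 (gather 11 flax): flax=11
After 2 (gather 1 flax): flax=12
After 3 (craft sword): flax=8 sword=1
After 4 (craft sword): flax=4 sword=2
After 5 (craft steel): flax=4 steel=2
After 6 (gather 1 flax): flax=5 steel=2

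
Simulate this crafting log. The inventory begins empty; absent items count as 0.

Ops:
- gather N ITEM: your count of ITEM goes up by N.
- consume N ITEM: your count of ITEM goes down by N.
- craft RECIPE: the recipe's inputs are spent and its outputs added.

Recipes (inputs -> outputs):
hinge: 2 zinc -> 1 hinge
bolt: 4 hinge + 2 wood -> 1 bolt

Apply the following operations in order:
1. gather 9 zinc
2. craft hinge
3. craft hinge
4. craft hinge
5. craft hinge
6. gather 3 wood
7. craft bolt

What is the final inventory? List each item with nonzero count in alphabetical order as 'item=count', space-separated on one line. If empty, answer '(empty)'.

Answer: bolt=1 wood=1 zinc=1

Derivation:
After 1 (gather 9 zinc): zinc=9
After 2 (craft hinge): hinge=1 zinc=7
After 3 (craft hinge): hinge=2 zinc=5
After 4 (craft hinge): hinge=3 zinc=3
After 5 (craft hinge): hinge=4 zinc=1
After 6 (gather 3 wood): hinge=4 wood=3 zinc=1
After 7 (craft bolt): bolt=1 wood=1 zinc=1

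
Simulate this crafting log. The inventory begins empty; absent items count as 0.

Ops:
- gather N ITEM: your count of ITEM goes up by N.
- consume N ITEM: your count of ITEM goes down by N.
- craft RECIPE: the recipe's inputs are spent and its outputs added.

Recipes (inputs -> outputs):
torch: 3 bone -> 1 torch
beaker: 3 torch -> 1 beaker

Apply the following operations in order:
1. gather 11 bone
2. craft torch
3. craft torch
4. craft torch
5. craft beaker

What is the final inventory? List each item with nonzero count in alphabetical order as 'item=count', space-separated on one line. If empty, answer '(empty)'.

After 1 (gather 11 bone): bone=11
After 2 (craft torch): bone=8 torch=1
After 3 (craft torch): bone=5 torch=2
After 4 (craft torch): bone=2 torch=3
After 5 (craft beaker): beaker=1 bone=2

Answer: beaker=1 bone=2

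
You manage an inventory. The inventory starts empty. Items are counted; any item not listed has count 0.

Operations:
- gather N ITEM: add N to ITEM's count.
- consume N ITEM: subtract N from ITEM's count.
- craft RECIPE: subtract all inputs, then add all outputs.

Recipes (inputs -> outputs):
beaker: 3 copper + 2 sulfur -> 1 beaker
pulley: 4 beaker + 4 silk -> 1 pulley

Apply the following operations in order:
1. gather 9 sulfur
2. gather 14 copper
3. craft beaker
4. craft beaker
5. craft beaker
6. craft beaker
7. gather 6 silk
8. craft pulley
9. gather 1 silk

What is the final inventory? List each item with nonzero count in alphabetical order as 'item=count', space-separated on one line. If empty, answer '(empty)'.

After 1 (gather 9 sulfur): sulfur=9
After 2 (gather 14 copper): copper=14 sulfur=9
After 3 (craft beaker): beaker=1 copper=11 sulfur=7
After 4 (craft beaker): beaker=2 copper=8 sulfur=5
After 5 (craft beaker): beaker=3 copper=5 sulfur=3
After 6 (craft beaker): beaker=4 copper=2 sulfur=1
After 7 (gather 6 silk): beaker=4 copper=2 silk=6 sulfur=1
After 8 (craft pulley): copper=2 pulley=1 silk=2 sulfur=1
After 9 (gather 1 silk): copper=2 pulley=1 silk=3 sulfur=1

Answer: copper=2 pulley=1 silk=3 sulfur=1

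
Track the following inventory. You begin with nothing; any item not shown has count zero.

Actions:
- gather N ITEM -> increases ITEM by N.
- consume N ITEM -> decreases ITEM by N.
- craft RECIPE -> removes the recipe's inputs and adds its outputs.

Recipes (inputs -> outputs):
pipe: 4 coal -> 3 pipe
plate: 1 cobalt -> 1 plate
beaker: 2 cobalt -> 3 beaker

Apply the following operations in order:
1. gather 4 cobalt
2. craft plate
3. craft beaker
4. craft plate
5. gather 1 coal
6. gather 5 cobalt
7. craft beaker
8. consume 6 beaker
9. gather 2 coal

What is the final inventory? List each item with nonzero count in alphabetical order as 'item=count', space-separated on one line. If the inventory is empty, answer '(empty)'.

After 1 (gather 4 cobalt): cobalt=4
After 2 (craft plate): cobalt=3 plate=1
After 3 (craft beaker): beaker=3 cobalt=1 plate=1
After 4 (craft plate): beaker=3 plate=2
After 5 (gather 1 coal): beaker=3 coal=1 plate=2
After 6 (gather 5 cobalt): beaker=3 coal=1 cobalt=5 plate=2
After 7 (craft beaker): beaker=6 coal=1 cobalt=3 plate=2
After 8 (consume 6 beaker): coal=1 cobalt=3 plate=2
After 9 (gather 2 coal): coal=3 cobalt=3 plate=2

Answer: coal=3 cobalt=3 plate=2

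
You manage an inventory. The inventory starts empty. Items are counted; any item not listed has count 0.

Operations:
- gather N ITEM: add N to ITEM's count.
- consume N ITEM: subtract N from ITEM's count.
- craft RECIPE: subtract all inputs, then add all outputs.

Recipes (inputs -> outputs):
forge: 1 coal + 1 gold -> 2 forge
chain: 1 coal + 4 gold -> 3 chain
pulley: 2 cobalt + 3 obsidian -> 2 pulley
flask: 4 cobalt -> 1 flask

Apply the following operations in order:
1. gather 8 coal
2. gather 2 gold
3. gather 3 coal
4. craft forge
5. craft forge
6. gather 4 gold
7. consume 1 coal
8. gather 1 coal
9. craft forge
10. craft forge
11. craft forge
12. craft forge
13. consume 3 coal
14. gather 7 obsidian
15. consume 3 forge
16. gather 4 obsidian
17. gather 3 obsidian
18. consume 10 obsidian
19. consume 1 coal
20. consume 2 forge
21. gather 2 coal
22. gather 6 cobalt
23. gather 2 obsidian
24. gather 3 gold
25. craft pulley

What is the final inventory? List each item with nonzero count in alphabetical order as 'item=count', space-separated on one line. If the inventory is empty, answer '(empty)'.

After 1 (gather 8 coal): coal=8
After 2 (gather 2 gold): coal=8 gold=2
After 3 (gather 3 coal): coal=11 gold=2
After 4 (craft forge): coal=10 forge=2 gold=1
After 5 (craft forge): coal=9 forge=4
After 6 (gather 4 gold): coal=9 forge=4 gold=4
After 7 (consume 1 coal): coal=8 forge=4 gold=4
After 8 (gather 1 coal): coal=9 forge=4 gold=4
After 9 (craft forge): coal=8 forge=6 gold=3
After 10 (craft forge): coal=7 forge=8 gold=2
After 11 (craft forge): coal=6 forge=10 gold=1
After 12 (craft forge): coal=5 forge=12
After 13 (consume 3 coal): coal=2 forge=12
After 14 (gather 7 obsidian): coal=2 forge=12 obsidian=7
After 15 (consume 3 forge): coal=2 forge=9 obsidian=7
After 16 (gather 4 obsidian): coal=2 forge=9 obsidian=11
After 17 (gather 3 obsidian): coal=2 forge=9 obsidian=14
After 18 (consume 10 obsidian): coal=2 forge=9 obsidian=4
After 19 (consume 1 coal): coal=1 forge=9 obsidian=4
After 20 (consume 2 forge): coal=1 forge=7 obsidian=4
After 21 (gather 2 coal): coal=3 forge=7 obsidian=4
After 22 (gather 6 cobalt): coal=3 cobalt=6 forge=7 obsidian=4
After 23 (gather 2 obsidian): coal=3 cobalt=6 forge=7 obsidian=6
After 24 (gather 3 gold): coal=3 cobalt=6 forge=7 gold=3 obsidian=6
After 25 (craft pulley): coal=3 cobalt=4 forge=7 gold=3 obsidian=3 pulley=2

Answer: coal=3 cobalt=4 forge=7 gold=3 obsidian=3 pulley=2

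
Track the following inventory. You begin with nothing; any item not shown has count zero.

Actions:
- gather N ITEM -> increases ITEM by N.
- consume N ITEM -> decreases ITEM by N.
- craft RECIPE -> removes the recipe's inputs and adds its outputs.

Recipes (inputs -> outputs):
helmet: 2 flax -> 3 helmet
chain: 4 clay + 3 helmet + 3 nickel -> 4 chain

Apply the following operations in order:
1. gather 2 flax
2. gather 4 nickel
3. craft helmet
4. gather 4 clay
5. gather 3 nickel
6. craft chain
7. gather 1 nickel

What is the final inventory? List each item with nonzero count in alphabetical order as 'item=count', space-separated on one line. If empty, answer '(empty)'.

Answer: chain=4 nickel=5

Derivation:
After 1 (gather 2 flax): flax=2
After 2 (gather 4 nickel): flax=2 nickel=4
After 3 (craft helmet): helmet=3 nickel=4
After 4 (gather 4 clay): clay=4 helmet=3 nickel=4
After 5 (gather 3 nickel): clay=4 helmet=3 nickel=7
After 6 (craft chain): chain=4 nickel=4
After 7 (gather 1 nickel): chain=4 nickel=5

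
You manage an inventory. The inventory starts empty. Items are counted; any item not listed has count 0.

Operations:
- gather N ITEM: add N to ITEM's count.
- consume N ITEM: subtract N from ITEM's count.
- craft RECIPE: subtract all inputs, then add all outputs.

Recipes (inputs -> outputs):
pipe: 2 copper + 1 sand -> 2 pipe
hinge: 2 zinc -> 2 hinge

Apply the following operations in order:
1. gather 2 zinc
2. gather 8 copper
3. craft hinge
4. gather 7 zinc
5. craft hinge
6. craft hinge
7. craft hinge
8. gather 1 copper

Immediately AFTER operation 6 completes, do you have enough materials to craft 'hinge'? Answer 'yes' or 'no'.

Answer: yes

Derivation:
After 1 (gather 2 zinc): zinc=2
After 2 (gather 8 copper): copper=8 zinc=2
After 3 (craft hinge): copper=8 hinge=2
After 4 (gather 7 zinc): copper=8 hinge=2 zinc=7
After 5 (craft hinge): copper=8 hinge=4 zinc=5
After 6 (craft hinge): copper=8 hinge=6 zinc=3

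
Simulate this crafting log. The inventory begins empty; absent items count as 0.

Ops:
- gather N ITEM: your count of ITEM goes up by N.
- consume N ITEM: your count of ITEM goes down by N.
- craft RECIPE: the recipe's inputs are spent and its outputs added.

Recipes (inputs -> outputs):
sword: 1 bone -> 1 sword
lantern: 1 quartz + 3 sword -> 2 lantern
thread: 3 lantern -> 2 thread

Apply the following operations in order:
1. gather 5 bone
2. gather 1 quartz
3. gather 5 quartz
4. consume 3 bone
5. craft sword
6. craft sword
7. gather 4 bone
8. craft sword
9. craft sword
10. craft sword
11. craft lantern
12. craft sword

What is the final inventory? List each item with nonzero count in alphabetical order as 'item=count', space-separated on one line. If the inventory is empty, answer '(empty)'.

Answer: lantern=2 quartz=5 sword=3

Derivation:
After 1 (gather 5 bone): bone=5
After 2 (gather 1 quartz): bone=5 quartz=1
After 3 (gather 5 quartz): bone=5 quartz=6
After 4 (consume 3 bone): bone=2 quartz=6
After 5 (craft sword): bone=1 quartz=6 sword=1
After 6 (craft sword): quartz=6 sword=2
After 7 (gather 4 bone): bone=4 quartz=6 sword=2
After 8 (craft sword): bone=3 quartz=6 sword=3
After 9 (craft sword): bone=2 quartz=6 sword=4
After 10 (craft sword): bone=1 quartz=6 sword=5
After 11 (craft lantern): bone=1 lantern=2 quartz=5 sword=2
After 12 (craft sword): lantern=2 quartz=5 sword=3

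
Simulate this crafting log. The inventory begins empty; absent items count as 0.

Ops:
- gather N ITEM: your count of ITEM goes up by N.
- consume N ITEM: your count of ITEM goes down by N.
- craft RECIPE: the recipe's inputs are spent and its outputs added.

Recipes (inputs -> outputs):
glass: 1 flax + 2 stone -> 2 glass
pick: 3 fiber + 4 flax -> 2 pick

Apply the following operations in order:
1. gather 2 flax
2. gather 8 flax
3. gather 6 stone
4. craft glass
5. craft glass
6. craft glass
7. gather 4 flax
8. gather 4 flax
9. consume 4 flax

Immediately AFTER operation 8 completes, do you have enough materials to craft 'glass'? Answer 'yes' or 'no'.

After 1 (gather 2 flax): flax=2
After 2 (gather 8 flax): flax=10
After 3 (gather 6 stone): flax=10 stone=6
After 4 (craft glass): flax=9 glass=2 stone=4
After 5 (craft glass): flax=8 glass=4 stone=2
After 6 (craft glass): flax=7 glass=6
After 7 (gather 4 flax): flax=11 glass=6
After 8 (gather 4 flax): flax=15 glass=6

Answer: no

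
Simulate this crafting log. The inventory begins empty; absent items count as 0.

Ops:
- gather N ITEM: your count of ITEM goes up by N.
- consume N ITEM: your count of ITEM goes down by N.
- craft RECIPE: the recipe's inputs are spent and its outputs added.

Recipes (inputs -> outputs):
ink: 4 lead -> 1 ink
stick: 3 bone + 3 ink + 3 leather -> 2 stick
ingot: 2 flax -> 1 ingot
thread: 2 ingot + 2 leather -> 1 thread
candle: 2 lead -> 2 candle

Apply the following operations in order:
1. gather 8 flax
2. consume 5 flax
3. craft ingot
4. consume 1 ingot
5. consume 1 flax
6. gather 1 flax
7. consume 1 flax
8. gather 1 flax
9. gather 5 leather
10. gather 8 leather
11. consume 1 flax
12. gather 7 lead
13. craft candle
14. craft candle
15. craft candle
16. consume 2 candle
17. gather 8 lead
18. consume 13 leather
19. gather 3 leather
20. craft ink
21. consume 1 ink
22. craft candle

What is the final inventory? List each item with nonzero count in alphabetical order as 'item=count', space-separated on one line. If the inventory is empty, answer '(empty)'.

After 1 (gather 8 flax): flax=8
After 2 (consume 5 flax): flax=3
After 3 (craft ingot): flax=1 ingot=1
After 4 (consume 1 ingot): flax=1
After 5 (consume 1 flax): (empty)
After 6 (gather 1 flax): flax=1
After 7 (consume 1 flax): (empty)
After 8 (gather 1 flax): flax=1
After 9 (gather 5 leather): flax=1 leather=5
After 10 (gather 8 leather): flax=1 leather=13
After 11 (consume 1 flax): leather=13
After 12 (gather 7 lead): lead=7 leather=13
After 13 (craft candle): candle=2 lead=5 leather=13
After 14 (craft candle): candle=4 lead=3 leather=13
After 15 (craft candle): candle=6 lead=1 leather=13
After 16 (consume 2 candle): candle=4 lead=1 leather=13
After 17 (gather 8 lead): candle=4 lead=9 leather=13
After 18 (consume 13 leather): candle=4 lead=9
After 19 (gather 3 leather): candle=4 lead=9 leather=3
After 20 (craft ink): candle=4 ink=1 lead=5 leather=3
After 21 (consume 1 ink): candle=4 lead=5 leather=3
After 22 (craft candle): candle=6 lead=3 leather=3

Answer: candle=6 lead=3 leather=3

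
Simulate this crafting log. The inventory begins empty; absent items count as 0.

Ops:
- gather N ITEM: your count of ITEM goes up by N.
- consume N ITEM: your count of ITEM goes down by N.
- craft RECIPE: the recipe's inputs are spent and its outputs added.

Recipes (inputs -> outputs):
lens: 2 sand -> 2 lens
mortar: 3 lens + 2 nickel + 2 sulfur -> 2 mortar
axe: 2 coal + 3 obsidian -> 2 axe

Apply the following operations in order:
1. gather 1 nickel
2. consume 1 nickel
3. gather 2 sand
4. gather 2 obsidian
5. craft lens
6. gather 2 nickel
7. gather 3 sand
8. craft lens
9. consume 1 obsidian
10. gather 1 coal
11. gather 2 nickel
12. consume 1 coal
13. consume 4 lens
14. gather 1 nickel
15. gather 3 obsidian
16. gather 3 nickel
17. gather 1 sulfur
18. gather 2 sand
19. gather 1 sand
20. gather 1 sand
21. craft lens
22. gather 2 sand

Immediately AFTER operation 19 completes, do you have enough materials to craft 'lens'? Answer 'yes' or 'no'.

Answer: yes

Derivation:
After 1 (gather 1 nickel): nickel=1
After 2 (consume 1 nickel): (empty)
After 3 (gather 2 sand): sand=2
After 4 (gather 2 obsidian): obsidian=2 sand=2
After 5 (craft lens): lens=2 obsidian=2
After 6 (gather 2 nickel): lens=2 nickel=2 obsidian=2
After 7 (gather 3 sand): lens=2 nickel=2 obsidian=2 sand=3
After 8 (craft lens): lens=4 nickel=2 obsidian=2 sand=1
After 9 (consume 1 obsidian): lens=4 nickel=2 obsidian=1 sand=1
After 10 (gather 1 coal): coal=1 lens=4 nickel=2 obsidian=1 sand=1
After 11 (gather 2 nickel): coal=1 lens=4 nickel=4 obsidian=1 sand=1
After 12 (consume 1 coal): lens=4 nickel=4 obsidian=1 sand=1
After 13 (consume 4 lens): nickel=4 obsidian=1 sand=1
After 14 (gather 1 nickel): nickel=5 obsidian=1 sand=1
After 15 (gather 3 obsidian): nickel=5 obsidian=4 sand=1
After 16 (gather 3 nickel): nickel=8 obsidian=4 sand=1
After 17 (gather 1 sulfur): nickel=8 obsidian=4 sand=1 sulfur=1
After 18 (gather 2 sand): nickel=8 obsidian=4 sand=3 sulfur=1
After 19 (gather 1 sand): nickel=8 obsidian=4 sand=4 sulfur=1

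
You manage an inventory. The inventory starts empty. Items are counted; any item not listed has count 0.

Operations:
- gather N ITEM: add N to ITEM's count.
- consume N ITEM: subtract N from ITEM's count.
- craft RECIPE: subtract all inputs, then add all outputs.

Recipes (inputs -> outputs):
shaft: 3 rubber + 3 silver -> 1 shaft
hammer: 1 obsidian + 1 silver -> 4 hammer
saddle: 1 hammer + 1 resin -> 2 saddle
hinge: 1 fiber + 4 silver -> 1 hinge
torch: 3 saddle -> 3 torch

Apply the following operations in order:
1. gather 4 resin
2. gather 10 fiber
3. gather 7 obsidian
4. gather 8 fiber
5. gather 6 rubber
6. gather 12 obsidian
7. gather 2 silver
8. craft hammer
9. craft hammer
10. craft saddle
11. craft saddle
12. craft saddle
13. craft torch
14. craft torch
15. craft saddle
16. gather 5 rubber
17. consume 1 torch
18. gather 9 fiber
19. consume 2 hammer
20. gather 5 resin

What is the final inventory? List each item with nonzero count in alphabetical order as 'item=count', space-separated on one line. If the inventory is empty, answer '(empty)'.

Answer: fiber=27 hammer=2 obsidian=17 resin=5 rubber=11 saddle=2 torch=5

Derivation:
After 1 (gather 4 resin): resin=4
After 2 (gather 10 fiber): fiber=10 resin=4
After 3 (gather 7 obsidian): fiber=10 obsidian=7 resin=4
After 4 (gather 8 fiber): fiber=18 obsidian=7 resin=4
After 5 (gather 6 rubber): fiber=18 obsidian=7 resin=4 rubber=6
After 6 (gather 12 obsidian): fiber=18 obsidian=19 resin=4 rubber=6
After 7 (gather 2 silver): fiber=18 obsidian=19 resin=4 rubber=6 silver=2
After 8 (craft hammer): fiber=18 hammer=4 obsidian=18 resin=4 rubber=6 silver=1
After 9 (craft hammer): fiber=18 hammer=8 obsidian=17 resin=4 rubber=6
After 10 (craft saddle): fiber=18 hammer=7 obsidian=17 resin=3 rubber=6 saddle=2
After 11 (craft saddle): fiber=18 hammer=6 obsidian=17 resin=2 rubber=6 saddle=4
After 12 (craft saddle): fiber=18 hammer=5 obsidian=17 resin=1 rubber=6 saddle=6
After 13 (craft torch): fiber=18 hammer=5 obsidian=17 resin=1 rubber=6 saddle=3 torch=3
After 14 (craft torch): fiber=18 hammer=5 obsidian=17 resin=1 rubber=6 torch=6
After 15 (craft saddle): fiber=18 hammer=4 obsidian=17 rubber=6 saddle=2 torch=6
After 16 (gather 5 rubber): fiber=18 hammer=4 obsidian=17 rubber=11 saddle=2 torch=6
After 17 (consume 1 torch): fiber=18 hammer=4 obsidian=17 rubber=11 saddle=2 torch=5
After 18 (gather 9 fiber): fiber=27 hammer=4 obsidian=17 rubber=11 saddle=2 torch=5
After 19 (consume 2 hammer): fiber=27 hammer=2 obsidian=17 rubber=11 saddle=2 torch=5
After 20 (gather 5 resin): fiber=27 hammer=2 obsidian=17 resin=5 rubber=11 saddle=2 torch=5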